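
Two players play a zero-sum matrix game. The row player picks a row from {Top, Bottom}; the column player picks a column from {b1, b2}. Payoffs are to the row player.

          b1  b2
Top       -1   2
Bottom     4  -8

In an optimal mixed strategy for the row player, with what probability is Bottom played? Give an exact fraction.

Row minima: Top → -1, Bottom → -8; maximin = -1.
Column maxima: b1 → 4, b2 → 2; minimax = 2.
-1 ≠ 2, so there is no saddle point; optimal play is mixed.
Let the row player play Top with probability p. Expected payoff against b1: (-1)p + 4(1−p) = −5p + 4; against b2: 2p + (-8)(1−p) = 10p − 8.
Setting these equal: −5p + 4 = 10p − 8 ⇒ −15p = -12 ⇒ p = 4/5, and the value is (-5)·(4/5) + 4 = 0.
For the column player: with q = P(b1), equating Top's and Bottom's payoffs gives −3q + 2 = 12q − 8 ⇒ q = 2/3.

1/5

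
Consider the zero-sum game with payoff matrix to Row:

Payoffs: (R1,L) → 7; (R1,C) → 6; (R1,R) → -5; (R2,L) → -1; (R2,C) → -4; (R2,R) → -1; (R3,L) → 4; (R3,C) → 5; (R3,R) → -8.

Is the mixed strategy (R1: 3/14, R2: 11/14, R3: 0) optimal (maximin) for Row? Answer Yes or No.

Against L this mix gives (3/14)·7 + (11/14)·(-1) = 5/7.
Against C this mix gives (3/14)·6 + (11/14)·(-4) = -13/7.
Against R this mix gives (3/14)·(-5) + (11/14)·(-1) = -13/7.
All of Column's active replies (C, R) yield -13/7, and no column does worse for Row. The mix makes Column indifferent and guarantees -13/7, so it is optimal.

Yes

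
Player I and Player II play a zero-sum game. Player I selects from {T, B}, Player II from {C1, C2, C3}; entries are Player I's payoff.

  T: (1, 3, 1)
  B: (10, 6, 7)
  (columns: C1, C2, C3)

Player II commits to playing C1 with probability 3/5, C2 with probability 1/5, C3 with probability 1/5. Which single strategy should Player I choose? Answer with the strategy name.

B

Expected payoff of T: (3/5)·1 + (1/5)·3 + (1/5)·1 = 7/5.
Expected payoff of B: (3/5)·10 + (1/5)·6 + (1/5)·7 = 43/5.
The largest is 43/5, so Player I's best response is B.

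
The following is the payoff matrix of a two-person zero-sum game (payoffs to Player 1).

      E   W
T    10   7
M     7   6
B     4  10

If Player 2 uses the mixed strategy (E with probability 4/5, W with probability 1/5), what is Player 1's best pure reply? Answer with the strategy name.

T

Expected payoff of T: (4/5)·10 + (1/5)·7 = 47/5.
Expected payoff of M: (4/5)·7 + (1/5)·6 = 34/5.
Expected payoff of B: (4/5)·4 + (1/5)·10 = 26/5.
The largest is 47/5, so Player 1's best response is T.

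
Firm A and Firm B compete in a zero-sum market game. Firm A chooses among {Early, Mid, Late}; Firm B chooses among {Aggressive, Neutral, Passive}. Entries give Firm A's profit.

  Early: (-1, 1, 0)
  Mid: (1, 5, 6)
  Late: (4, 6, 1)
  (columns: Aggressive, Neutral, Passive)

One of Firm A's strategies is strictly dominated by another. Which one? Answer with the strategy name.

Mid gives a strictly higher payoff than Early against every column: 1 > -1, 5 > 1, 6 > 0.
So Early is strictly dominated and Firm A never plays it.

Early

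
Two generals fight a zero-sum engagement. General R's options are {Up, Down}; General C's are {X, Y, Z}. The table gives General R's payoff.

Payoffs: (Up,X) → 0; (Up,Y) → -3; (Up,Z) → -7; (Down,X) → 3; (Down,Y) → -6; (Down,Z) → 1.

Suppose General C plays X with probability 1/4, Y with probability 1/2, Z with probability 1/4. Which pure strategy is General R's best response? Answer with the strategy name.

Expected payoff of Up: (1/4)·0 + (1/2)·(-3) + (1/4)·(-7) = -13/4.
Expected payoff of Down: (1/4)·3 + (1/2)·(-6) + (1/4)·1 = -2.
The largest is -2, so General R's best response is Down.

Down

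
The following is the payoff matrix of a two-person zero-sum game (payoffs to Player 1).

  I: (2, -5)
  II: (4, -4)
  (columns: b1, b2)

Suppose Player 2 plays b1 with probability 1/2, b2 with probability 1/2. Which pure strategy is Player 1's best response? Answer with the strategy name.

II

Expected payoff of I: (1/2)·2 + (1/2)·(-5) = -3/2.
Expected payoff of II: (1/2)·4 + (1/2)·(-4) = 0.
The largest is 0, so Player 1's best response is II.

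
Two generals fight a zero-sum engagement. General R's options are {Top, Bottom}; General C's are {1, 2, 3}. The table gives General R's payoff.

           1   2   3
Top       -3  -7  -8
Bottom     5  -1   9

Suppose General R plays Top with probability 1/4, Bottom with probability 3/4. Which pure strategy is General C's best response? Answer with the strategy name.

If General C plays 1, General R's expected payoff is (1/4)·(-3) + (3/4)·5 = 3.
If General C plays 2, General R's expected payoff is (1/4)·(-7) + (3/4)·(-1) = -5/2.
If General C plays 3, General R's expected payoff is (1/4)·(-8) + (3/4)·9 = 19/4.
General C minimizes General R's payoff; the smallest is -5/2, so the best response is 2.

2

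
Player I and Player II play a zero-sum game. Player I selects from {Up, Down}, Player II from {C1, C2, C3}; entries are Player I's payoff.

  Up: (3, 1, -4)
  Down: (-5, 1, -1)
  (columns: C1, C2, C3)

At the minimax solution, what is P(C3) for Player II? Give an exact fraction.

Row minima: Up → -4, Down → -5; maximin = -4.
Column maxima: C1 → 3, C2 → 1, C3 → -1; minimax = -1.
-4 ≠ -1, so there is no saddle point; optimal play is mixed.
C2 is strictly dominated by C3 (it gives Player I strictly more in every row), so Player II never plays it.
On the remaining 2×2 (Up, Down vs C1, C3):
Let Player I play Up with probability p. Expected payoff against C1: 3p + (-5)(1−p) = 8p − 5; against C3: (-4)p + (-1)(1−p) = −3p − 1.
Setting these equal: 8p − 5 = −3p − 1 ⇒ 11p = 4 ⇒ p = 4/11, and the value is (8)·(4/11) − 5 = -23/11.
For Player II: with q = P(C1), equating Up's and Down's payoffs gives 7q − 4 = −4q − 1 ⇒ q = 3/11.

8/11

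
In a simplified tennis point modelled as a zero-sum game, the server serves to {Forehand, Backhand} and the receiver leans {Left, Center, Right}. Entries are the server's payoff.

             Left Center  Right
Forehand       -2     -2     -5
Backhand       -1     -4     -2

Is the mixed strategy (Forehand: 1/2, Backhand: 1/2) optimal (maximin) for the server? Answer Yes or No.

Against Left this mix gives (1/2)·(-2) + (1/2)·(-1) = -3/2.
Against Center this mix gives (1/2)·(-2) + (1/2)·(-4) = -3.
Against Right this mix gives (1/2)·(-5) + (1/2)·(-2) = -7/2.
The receiver will play Right, holding the server to -7/2. Shifting weight toward the row that does better against Right would raise this floor (the equalizing mix achieves -16/5 against both Right and Center), so the proposed strategy is not optimal.

No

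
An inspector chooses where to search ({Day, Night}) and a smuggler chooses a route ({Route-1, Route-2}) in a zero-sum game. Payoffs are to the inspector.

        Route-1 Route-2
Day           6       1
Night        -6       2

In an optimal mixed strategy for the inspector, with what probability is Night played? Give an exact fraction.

Row minima: Day → 1, Night → -6; maximin = 1.
Column maxima: Route-1 → 6, Route-2 → 2; minimax = 2.
1 ≠ 2, so there is no saddle point; optimal play is mixed.
Let the inspector play Day with probability p. Expected payoff against Route-1: 6p + (-6)(1−p) = 12p − 6; against Route-2: 1p + 2(1−p) = −p + 2.
Setting these equal: 12p − 6 = −p + 2 ⇒ 13p = 8 ⇒ p = 8/13, and the value is (12)·(8/13) − 6 = 18/13.
For the smuggler: with q = P(Route-1), equating Day's and Night's payoffs gives 5q + 1 = −8q + 2 ⇒ q = 1/13.

5/13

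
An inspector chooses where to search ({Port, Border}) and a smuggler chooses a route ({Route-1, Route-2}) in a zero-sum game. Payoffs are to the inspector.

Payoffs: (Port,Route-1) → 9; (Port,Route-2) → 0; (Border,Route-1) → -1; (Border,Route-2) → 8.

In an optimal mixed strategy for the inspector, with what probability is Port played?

Row minima: Port → 0, Border → -1; maximin = 0.
Column maxima: Route-1 → 9, Route-2 → 8; minimax = 8.
0 ≠ 8, so there is no saddle point; optimal play is mixed.
Let the inspector play Port with probability p. Expected payoff against Route-1: 9p + (-1)(1−p) = 10p − 1; against Route-2: 0p + 8(1−p) = −8p + 8.
Setting these equal: 10p − 1 = −8p + 8 ⇒ 18p = 9 ⇒ p = 1/2, and the value is (10)·(1/2) − 1 = 4.
For the smuggler: with q = P(Route-1), equating Port's and Border's payoffs gives 9q = −9q + 8 ⇒ q = 4/9.

1/2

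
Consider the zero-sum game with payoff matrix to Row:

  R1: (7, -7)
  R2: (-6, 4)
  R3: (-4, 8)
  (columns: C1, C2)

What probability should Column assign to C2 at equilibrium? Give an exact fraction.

Row minima: R1 → -7, R2 → -6, R3 → -4; maximin = -4.
Column maxima: C1 → 7, C2 → 8; minimax = 7.
-4 ≠ 7, so there is no saddle point; optimal play is mixed.
R2 is strictly dominated by R3, so Row never plays it.
On the remaining 2×2 (R1, R3 vs C1, C2):
Let Row play R1 with probability p. Expected payoff against C1: 7p + (-4)(1−p) = 11p − 4; against C2: (-7)p + 8(1−p) = −15p + 8.
Setting these equal: 11p − 4 = −15p + 8 ⇒ 26p = 12 ⇒ p = 6/13, and the value is (11)·(6/13) − 4 = 14/13.
For Column: with q = P(C1), equating R1's and R3's payoffs gives 14q − 7 = −12q + 8 ⇒ q = 15/26.

11/26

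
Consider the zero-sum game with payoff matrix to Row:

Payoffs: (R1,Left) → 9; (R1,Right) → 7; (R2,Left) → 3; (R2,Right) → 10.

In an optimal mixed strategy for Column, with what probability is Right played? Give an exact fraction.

Row minima: R1 → 7, R2 → 3; maximin = 7.
Column maxima: Left → 9, Right → 10; minimax = 9.
7 ≠ 9, so there is no saddle point; optimal play is mixed.
Let Row play R1 with probability p. Expected payoff against Left: 9p + 3(1−p) = 6p + 3; against Right: 7p + 10(1−p) = −3p + 10.
Setting these equal: 6p + 3 = −3p + 10 ⇒ 9p = 7 ⇒ p = 7/9, and the value is (6)·(7/9) + 3 = 23/3.
For Column: with q = P(Left), equating R1's and R2's payoffs gives 2q + 7 = −7q + 10 ⇒ q = 1/3.

2/3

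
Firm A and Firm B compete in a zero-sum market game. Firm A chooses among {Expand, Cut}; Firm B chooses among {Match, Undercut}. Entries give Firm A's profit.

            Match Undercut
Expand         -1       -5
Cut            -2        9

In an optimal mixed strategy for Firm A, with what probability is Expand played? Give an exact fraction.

11/15

Row minima: Expand → -5, Cut → -2; maximin = -2.
Column maxima: Match → -1, Undercut → 9; minimax = -1.
-2 ≠ -1, so there is no saddle point; optimal play is mixed.
Let Firm A play Expand with probability p. Expected payoff against Match: (-1)p + (-2)(1−p) = p − 2; against Undercut: (-5)p + 9(1−p) = −14p + 9.
Setting these equal: p − 2 = −14p + 9 ⇒ 15p = 11 ⇒ p = 11/15, and the value is (1)·(11/15) − 2 = -19/15.
For Firm B: with q = P(Match), equating Expand's and Cut's payoffs gives 4q − 5 = −11q + 9 ⇒ q = 14/15.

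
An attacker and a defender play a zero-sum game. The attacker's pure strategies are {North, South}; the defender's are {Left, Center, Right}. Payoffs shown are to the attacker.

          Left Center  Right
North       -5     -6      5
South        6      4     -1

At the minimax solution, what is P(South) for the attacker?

11/16

Row minima: North → -6, South → -1; maximin = -1.
Column maxima: Left → 6, Center → 4, Right → 5; minimax = 4.
-1 ≠ 4, so there is no saddle point; optimal play is mixed.
Left is strictly dominated by Center (it gives the attacker strictly more in every row), so the defender never plays it.
On the remaining 2×2 (North, South vs Center, Right):
Let the attacker play North with probability p. Expected payoff against Center: (-6)p + 4(1−p) = −10p + 4; against Right: 5p + (-1)(1−p) = 6p − 1.
Setting these equal: −10p + 4 = 6p − 1 ⇒ −16p = -5 ⇒ p = 5/16, and the value is (-10)·(5/16) + 4 = 7/8.
For the defender: with q = P(Center), equating North's and South's payoffs gives −11q + 5 = 5q − 1 ⇒ q = 3/8.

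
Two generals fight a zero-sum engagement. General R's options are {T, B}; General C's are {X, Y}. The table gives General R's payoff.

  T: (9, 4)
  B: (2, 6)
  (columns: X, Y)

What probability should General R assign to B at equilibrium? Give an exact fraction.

Row minima: T → 4, B → 2; maximin = 4.
Column maxima: X → 9, Y → 6; minimax = 6.
4 ≠ 6, so there is no saddle point; optimal play is mixed.
Let General R play T with probability p. Expected payoff against X: 9p + 2(1−p) = 7p + 2; against Y: 4p + 6(1−p) = −2p + 6.
Setting these equal: 7p + 2 = −2p + 6 ⇒ 9p = 4 ⇒ p = 4/9, and the value is (7)·(4/9) + 2 = 46/9.
For General C: with q = P(X), equating T's and B's payoffs gives 5q + 4 = −4q + 6 ⇒ q = 2/9.

5/9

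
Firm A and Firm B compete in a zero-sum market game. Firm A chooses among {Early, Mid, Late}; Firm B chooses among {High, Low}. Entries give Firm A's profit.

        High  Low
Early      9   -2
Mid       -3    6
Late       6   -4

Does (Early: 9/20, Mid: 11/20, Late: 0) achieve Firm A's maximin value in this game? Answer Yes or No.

Yes

Against High this mix gives (9/20)·9 + (11/20)·(-3) = 12/5.
Against Low this mix gives (9/20)·(-2) + (11/20)·6 = 12/5.
All of Firm B's active replies (High, Low) yield 12/5, and no column does worse for Firm A. The mix makes Firm B indifferent and guarantees 12/5, so it is optimal.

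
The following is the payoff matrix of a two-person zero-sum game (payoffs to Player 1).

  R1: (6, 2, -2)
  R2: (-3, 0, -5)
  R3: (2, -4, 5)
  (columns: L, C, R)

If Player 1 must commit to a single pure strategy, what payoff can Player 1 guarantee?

Row minima: R1 → -2, R2 → -5, R3 → -4.
The best of these is -2.

-2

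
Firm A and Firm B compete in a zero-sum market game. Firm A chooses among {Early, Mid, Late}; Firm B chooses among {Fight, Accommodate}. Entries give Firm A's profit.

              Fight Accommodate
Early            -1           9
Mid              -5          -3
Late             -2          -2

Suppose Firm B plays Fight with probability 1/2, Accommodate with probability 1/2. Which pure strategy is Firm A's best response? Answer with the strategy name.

Expected payoff of Early: (1/2)·(-1) + (1/2)·9 = 4.
Expected payoff of Mid: (1/2)·(-5) + (1/2)·(-3) = -4.
Expected payoff of Late: (1/2)·(-2) + (1/2)·(-2) = -2.
The largest is 4, so Firm A's best response is Early.

Early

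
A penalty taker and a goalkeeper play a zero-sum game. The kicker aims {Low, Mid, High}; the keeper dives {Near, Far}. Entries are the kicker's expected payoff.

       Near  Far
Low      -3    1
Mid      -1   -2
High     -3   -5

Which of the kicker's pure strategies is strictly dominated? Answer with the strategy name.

High

Mid gives a strictly higher payoff than High against every column: -1 > -3, -2 > -5.
So High is strictly dominated and the kicker never plays it.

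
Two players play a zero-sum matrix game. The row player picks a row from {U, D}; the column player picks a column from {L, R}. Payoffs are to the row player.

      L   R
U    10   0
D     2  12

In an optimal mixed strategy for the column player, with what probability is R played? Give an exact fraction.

2/5

Row minima: U → 0, D → 2; maximin = 2.
Column maxima: L → 10, R → 12; minimax = 10.
2 ≠ 10, so there is no saddle point; optimal play is mixed.
Let the row player play U with probability p. Expected payoff against L: 10p + 2(1−p) = 8p + 2; against R: 0p + 12(1−p) = −12p + 12.
Setting these equal: 8p + 2 = −12p + 12 ⇒ 20p = 10 ⇒ p = 1/2, and the value is (8)·(1/2) + 2 = 6.
For the column player: with q = P(L), equating U's and D's payoffs gives 10q = −10q + 12 ⇒ q = 3/5.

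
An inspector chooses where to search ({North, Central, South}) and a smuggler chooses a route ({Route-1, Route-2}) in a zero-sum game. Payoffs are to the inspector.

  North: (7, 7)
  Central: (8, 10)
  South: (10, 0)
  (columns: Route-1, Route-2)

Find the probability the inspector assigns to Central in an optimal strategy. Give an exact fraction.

Row minima: North → 7, Central → 8, South → 0; maximin = 8.
Column maxima: Route-1 → 10, Route-2 → 10; minimax = 10.
8 ≠ 10, so there is no saddle point; optimal play is mixed.
North is strictly dominated by Central, so the inspector never plays it.
On the remaining 2×2 (Central, South vs Route-1, Route-2):
Let the inspector play Central with probability p. Expected payoff against Route-1: 8p + 10(1−p) = −2p + 10; against Route-2: 10p + 0(1−p) = 10p.
Setting these equal: −2p + 10 = 10p ⇒ −12p = -10 ⇒ p = 5/6, and the value is (-2)·(5/6) + 10 = 25/3.
For the smuggler: with q = P(Route-1), equating Central's and South's payoffs gives −2q + 10 = 10q ⇒ q = 5/6.

5/6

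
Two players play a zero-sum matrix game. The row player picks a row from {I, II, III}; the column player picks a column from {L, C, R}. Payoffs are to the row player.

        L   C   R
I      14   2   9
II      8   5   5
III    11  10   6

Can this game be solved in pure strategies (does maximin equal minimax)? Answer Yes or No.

No

Row minima: I → 2, II → 5, III → 6; maximin = 6.
Column maxima: L → 14, C → 10, R → 9; minimax = 9.
6 ≠ 9, so no pure-strategy equilibrium exists.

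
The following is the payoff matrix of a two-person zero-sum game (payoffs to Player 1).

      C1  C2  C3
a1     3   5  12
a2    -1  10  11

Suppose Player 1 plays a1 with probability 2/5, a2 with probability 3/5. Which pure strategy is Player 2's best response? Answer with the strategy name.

C1

If Player 2 plays C1, Player 1's expected payoff is (2/5)·3 + (3/5)·(-1) = 3/5.
If Player 2 plays C2, Player 1's expected payoff is (2/5)·5 + (3/5)·10 = 8.
If Player 2 plays C3, Player 1's expected payoff is (2/5)·12 + (3/5)·11 = 57/5.
Player 2 minimizes Player 1's payoff; the smallest is 3/5, so the best response is C1.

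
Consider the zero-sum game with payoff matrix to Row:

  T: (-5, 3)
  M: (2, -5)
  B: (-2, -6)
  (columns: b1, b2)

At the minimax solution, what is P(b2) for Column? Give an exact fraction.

Row minima: T → -5, M → -5, B → -6; maximin = -5.
Column maxima: b1 → 2, b2 → 3; minimax = 2.
-5 ≠ 2, so there is no saddle point; optimal play is mixed.
B is strictly dominated by M, so Row never plays it.
On the remaining 2×2 (T, M vs b1, b2):
Let Row play T with probability p. Expected payoff against b1: (-5)p + 2(1−p) = −7p + 2; against b2: 3p + (-5)(1−p) = 8p − 5.
Setting these equal: −7p + 2 = 8p − 5 ⇒ −15p = -7 ⇒ p = 7/15, and the value is (-7)·(7/15) + 2 = -19/15.
For Column: with q = P(b1), equating T's and M's payoffs gives −8q + 3 = 7q − 5 ⇒ q = 8/15.

7/15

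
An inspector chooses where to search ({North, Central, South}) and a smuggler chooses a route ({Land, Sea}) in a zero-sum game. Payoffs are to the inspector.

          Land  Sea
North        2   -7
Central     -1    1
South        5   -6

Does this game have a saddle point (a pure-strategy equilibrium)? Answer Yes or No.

No

Row minima: North → -7, Central → -1, South → -6; maximin = -1.
Column maxima: Land → 5, Sea → 1; minimax = 1.
-1 ≠ 1, so no pure-strategy equilibrium exists.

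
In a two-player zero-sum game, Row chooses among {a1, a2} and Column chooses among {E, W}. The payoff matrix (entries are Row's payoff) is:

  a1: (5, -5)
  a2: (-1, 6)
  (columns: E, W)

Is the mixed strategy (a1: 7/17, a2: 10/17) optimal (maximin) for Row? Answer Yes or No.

Against E this mix gives (7/17)·5 + (10/17)·(-1) = 25/17.
Against W this mix gives (7/17)·(-5) + (10/17)·6 = 25/17.
All of Column's active replies (E, W) yield 25/17, and no column does worse for Row. The mix makes Column indifferent and guarantees 25/17, so it is optimal.

Yes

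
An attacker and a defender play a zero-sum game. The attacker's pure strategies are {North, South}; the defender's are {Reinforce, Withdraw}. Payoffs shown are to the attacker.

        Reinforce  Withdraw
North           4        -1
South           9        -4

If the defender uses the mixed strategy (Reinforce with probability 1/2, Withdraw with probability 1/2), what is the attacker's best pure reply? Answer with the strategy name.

Expected payoff of North: (1/2)·4 + (1/2)·(-1) = 3/2.
Expected payoff of South: (1/2)·9 + (1/2)·(-4) = 5/2.
The largest is 5/2, so the attacker's best response is South.

South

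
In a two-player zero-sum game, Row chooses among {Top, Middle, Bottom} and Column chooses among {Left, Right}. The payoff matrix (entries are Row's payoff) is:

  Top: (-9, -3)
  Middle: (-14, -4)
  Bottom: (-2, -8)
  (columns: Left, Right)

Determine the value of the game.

-11/2

Row minima: Top → -9, Middle → -14, Bottom → -8; maximin = -8.
Column maxima: Left → -2, Right → -3; minimax = -3.
-8 ≠ -3, so there is no saddle point; optimal play is mixed.
Middle is strictly dominated by Top, so Row never plays it.
On the remaining 2×2 (Top, Bottom vs Left, Right):
Let Row play Top with probability p. Expected payoff against Left: (-9)p + (-2)(1−p) = −7p − 2; against Right: (-3)p + (-8)(1−p) = 5p − 8.
Setting these equal: −7p − 2 = 5p − 8 ⇒ −12p = -6 ⇒ p = 1/2, and the value is (-7)·(1/2) − 2 = -11/2.
For Column: with q = P(Left), equating Top's and Bottom's payoffs gives −6q − 3 = 6q − 8 ⇒ q = 5/12.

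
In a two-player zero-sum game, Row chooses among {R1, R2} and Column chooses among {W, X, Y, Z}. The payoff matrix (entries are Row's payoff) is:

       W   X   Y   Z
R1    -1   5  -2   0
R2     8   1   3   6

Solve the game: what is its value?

17/9

Row minima: R1 → -2, R2 → 1; maximin = 1.
Column maxima: W → 8, X → 5, Y → 3, Z → 6; minimax = 3.
1 ≠ 3, so there is no saddle point; optimal play is mixed.
W is strictly dominated by Y (it gives Row strictly more in every row), so Column never plays it.
Z is strictly dominated by Y (it gives Row strictly more in every row), so Column never plays it.
On the remaining 2×2 (R1, R2 vs X, Y):
Let Row play R1 with probability p. Expected payoff against X: 5p + 1(1−p) = 4p + 1; against Y: (-2)p + 3(1−p) = −5p + 3.
Setting these equal: 4p + 1 = −5p + 3 ⇒ 9p = 2 ⇒ p = 2/9, and the value is (4)·(2/9) + 1 = 17/9.
For Column: with q = P(X), equating R1's and R2's payoffs gives 7q − 2 = −2q + 3 ⇒ q = 5/9.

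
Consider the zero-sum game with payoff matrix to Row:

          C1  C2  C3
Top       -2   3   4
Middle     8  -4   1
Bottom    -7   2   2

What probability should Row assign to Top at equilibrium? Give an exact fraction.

12/17

Row minima: Top → -2, Middle → -4, Bottom → -7; maximin = -2.
Column maxima: C1 → 8, C2 → 3, C3 → 4; minimax = 3.
-2 ≠ 3, so there is no saddle point; optimal play is mixed.
Bottom is strictly dominated by Top, so Row never plays it.
With Bottom eliminated, C3 is strictly dominated by C2 (it gives Row strictly more in every remaining row), so Column never plays it.
On the remaining 2×2 (Top, Middle vs C1, C2):
Let Row play Top with probability p. Expected payoff against C1: (-2)p + 8(1−p) = −10p + 8; against C2: 3p + (-4)(1−p) = 7p − 4.
Setting these equal: −10p + 8 = 7p − 4 ⇒ −17p = -12 ⇒ p = 12/17, and the value is (-10)·(12/17) + 8 = 16/17.
For Column: with q = P(C1), equating Top's and Middle's payoffs gives −5q + 3 = 12q − 4 ⇒ q = 7/17.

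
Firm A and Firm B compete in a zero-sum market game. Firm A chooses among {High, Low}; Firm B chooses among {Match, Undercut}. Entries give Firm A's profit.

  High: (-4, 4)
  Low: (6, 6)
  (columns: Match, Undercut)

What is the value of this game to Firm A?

Row minima: High → -4, Low → 6; maximin = 6.
Column maxima: Match → 6, Undercut → 6; minimax = 6.
Since maximin = minimax = 6, there is a saddle point and the value is 6.

6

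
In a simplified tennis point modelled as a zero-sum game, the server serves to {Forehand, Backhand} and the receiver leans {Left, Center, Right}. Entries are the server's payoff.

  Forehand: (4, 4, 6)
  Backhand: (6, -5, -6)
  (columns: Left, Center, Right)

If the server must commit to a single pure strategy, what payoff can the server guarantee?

Row minima: Forehand → 4, Backhand → -6.
The best of these is 4.

4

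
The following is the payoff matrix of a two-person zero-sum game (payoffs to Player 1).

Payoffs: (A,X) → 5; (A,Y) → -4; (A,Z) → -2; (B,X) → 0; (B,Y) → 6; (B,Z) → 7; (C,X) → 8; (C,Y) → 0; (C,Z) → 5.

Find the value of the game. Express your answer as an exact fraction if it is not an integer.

24/7

Row minima: A → -4, B → 0, C → 0; maximin = 0.
Column maxima: X → 8, Y → 6, Z → 7; minimax = 6.
0 ≠ 6, so there is no saddle point; optimal play is mixed.
A is strictly dominated by C, so Player 1 never plays it.
Z is strictly dominated by Y (it gives Player 1 strictly more in every row), so Player 2 never plays it.
On the remaining 2×2 (B, C vs X, Y):
Let Player 1 play B with probability p. Expected payoff against X: 0p + 8(1−p) = −8p + 8; against Y: 6p + 0(1−p) = 6p.
Setting these equal: −8p + 8 = 6p ⇒ −14p = -8 ⇒ p = 4/7, and the value is (-8)·(4/7) + 8 = 24/7.
For Player 2: with q = P(X), equating B's and C's payoffs gives −6q + 6 = 8q ⇒ q = 3/7.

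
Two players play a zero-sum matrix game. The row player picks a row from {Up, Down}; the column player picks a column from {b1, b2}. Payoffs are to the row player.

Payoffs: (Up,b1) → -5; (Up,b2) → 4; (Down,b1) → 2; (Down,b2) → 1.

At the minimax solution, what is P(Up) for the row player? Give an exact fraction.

1/10

Row minima: Up → -5, Down → 1; maximin = 1.
Column maxima: b1 → 2, b2 → 4; minimax = 2.
1 ≠ 2, so there is no saddle point; optimal play is mixed.
Let the row player play Up with probability p. Expected payoff against b1: (-5)p + 2(1−p) = −7p + 2; against b2: 4p + 1(1−p) = 3p + 1.
Setting these equal: −7p + 2 = 3p + 1 ⇒ −10p = -1 ⇒ p = 1/10, and the value is (-7)·(1/10) + 2 = 13/10.
For the column player: with q = P(b1), equating Up's and Down's payoffs gives −9q + 4 = q + 1 ⇒ q = 3/10.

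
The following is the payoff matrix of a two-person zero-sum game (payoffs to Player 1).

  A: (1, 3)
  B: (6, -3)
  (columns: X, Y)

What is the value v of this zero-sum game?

Row minima: A → 1, B → -3; maximin = 1.
Column maxima: X → 6, Y → 3; minimax = 3.
1 ≠ 3, so there is no saddle point; optimal play is mixed.
Let Player 1 play A with probability p. Expected payoff against X: 1p + 6(1−p) = −5p + 6; against Y: 3p + (-3)(1−p) = 6p − 3.
Setting these equal: −5p + 6 = 6p − 3 ⇒ −11p = -9 ⇒ p = 9/11, and the value is (-5)·(9/11) + 6 = 21/11.
For Player 2: with q = P(X), equating A's and B's payoffs gives −2q + 3 = 9q − 3 ⇒ q = 6/11.

21/11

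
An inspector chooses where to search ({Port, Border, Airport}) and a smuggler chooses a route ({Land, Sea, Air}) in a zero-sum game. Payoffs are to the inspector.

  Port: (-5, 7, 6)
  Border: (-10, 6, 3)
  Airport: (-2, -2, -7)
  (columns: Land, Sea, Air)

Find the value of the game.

Row minima: Port → -5, Border → -10, Airport → -7; maximin = -5.
Column maxima: Land → -2, Sea → 7, Air → 6; minimax = -2.
-5 ≠ -2, so there is no saddle point; optimal play is mixed.
Border is strictly dominated by Port, so the inspector never plays it.
Sea is strictly dominated by Air (it gives the inspector strictly more in every row), so the smuggler never plays it.
On the remaining 2×2 (Port, Airport vs Land, Air):
Let the inspector play Port with probability p. Expected payoff against Land: (-5)p + (-2)(1−p) = −3p − 2; against Air: 6p + (-7)(1−p) = 13p − 7.
Setting these equal: −3p − 2 = 13p − 7 ⇒ −16p = -5 ⇒ p = 5/16, and the value is (-3)·(5/16) − 2 = -47/16.
For the smuggler: with q = P(Land), equating Port's and Airport's payoffs gives −11q + 6 = 5q − 7 ⇒ q = 13/16.

-47/16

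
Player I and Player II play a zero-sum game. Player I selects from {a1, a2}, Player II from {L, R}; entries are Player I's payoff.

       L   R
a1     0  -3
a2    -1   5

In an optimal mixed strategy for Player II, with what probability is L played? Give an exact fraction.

Row minima: a1 → -3, a2 → -1; maximin = -1.
Column maxima: L → 0, R → 5; minimax = 0.
-1 ≠ 0, so there is no saddle point; optimal play is mixed.
Let Player I play a1 with probability p. Expected payoff against L: 0p + (-1)(1−p) = p − 1; against R: (-3)p + 5(1−p) = −8p + 5.
Setting these equal: p − 1 = −8p + 5 ⇒ 9p = 6 ⇒ p = 2/3, and the value is (1)·(2/3) − 1 = -1/3.
For Player II: with q = P(L), equating a1's and a2's payoffs gives 3q − 3 = −6q + 5 ⇒ q = 8/9.

8/9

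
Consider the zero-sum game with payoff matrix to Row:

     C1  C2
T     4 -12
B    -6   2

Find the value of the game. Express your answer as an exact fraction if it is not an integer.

-8/3

Row minima: T → -12, B → -6; maximin = -6.
Column maxima: C1 → 4, C2 → 2; minimax = 2.
-6 ≠ 2, so there is no saddle point; optimal play is mixed.
Let Row play T with probability p. Expected payoff against C1: 4p + (-6)(1−p) = 10p − 6; against C2: (-12)p + 2(1−p) = −14p + 2.
Setting these equal: 10p − 6 = −14p + 2 ⇒ 24p = 8 ⇒ p = 1/3, and the value is (10)·(1/3) − 6 = -8/3.
For Column: with q = P(C1), equating T's and B's payoffs gives 16q − 12 = −8q + 2 ⇒ q = 7/12.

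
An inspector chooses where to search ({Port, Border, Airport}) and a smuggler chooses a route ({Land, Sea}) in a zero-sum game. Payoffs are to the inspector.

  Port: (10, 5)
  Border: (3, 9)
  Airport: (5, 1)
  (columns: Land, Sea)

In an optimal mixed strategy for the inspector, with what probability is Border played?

5/11

Row minima: Port → 5, Border → 3, Airport → 1; maximin = 5.
Column maxima: Land → 10, Sea → 9; minimax = 9.
5 ≠ 9, so there is no saddle point; optimal play is mixed.
Airport is strictly dominated by Port, so the inspector never plays it.
On the remaining 2×2 (Port, Border vs Land, Sea):
Let the inspector play Port with probability p. Expected payoff against Land: 10p + 3(1−p) = 7p + 3; against Sea: 5p + 9(1−p) = −4p + 9.
Setting these equal: 7p + 3 = −4p + 9 ⇒ 11p = 6 ⇒ p = 6/11, and the value is (7)·(6/11) + 3 = 75/11.
For the smuggler: with q = P(Land), equating Port's and Border's payoffs gives 5q + 5 = −6q + 9 ⇒ q = 4/11.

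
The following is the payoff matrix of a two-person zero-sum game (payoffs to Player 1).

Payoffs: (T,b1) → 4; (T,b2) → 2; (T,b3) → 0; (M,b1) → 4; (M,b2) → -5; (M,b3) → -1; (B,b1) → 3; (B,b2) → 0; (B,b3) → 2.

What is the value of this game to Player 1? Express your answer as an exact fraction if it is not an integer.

1

Row minima: T → 0, M → -5, B → 0; maximin = 0.
Column maxima: b1 → 4, b2 → 2, b3 → 2; minimax = 2.
0 ≠ 2, so there is no saddle point; optimal play is mixed.
b1 is strictly dominated by b2 (it gives Player 1 strictly more in every row), so Player 2 never plays it.
With b1 eliminated, M is strictly dominated by T (T gives Player 1 strictly more in every remaining column), so Player 1 never plays it.
On the remaining 2×2 (T, B vs b2, b3):
Let Player 1 play T with probability p. Expected payoff against b2: 2p + 0(1−p) = 2p; against b3: 0p + 2(1−p) = −2p + 2.
Setting these equal: 2p = −2p + 2 ⇒ 4p = 2 ⇒ p = 1/2, and the value is (2)·(1/2) = 1.
For Player 2: with q = P(b2), equating T's and B's payoffs gives 2q = −2q + 2 ⇒ q = 1/2.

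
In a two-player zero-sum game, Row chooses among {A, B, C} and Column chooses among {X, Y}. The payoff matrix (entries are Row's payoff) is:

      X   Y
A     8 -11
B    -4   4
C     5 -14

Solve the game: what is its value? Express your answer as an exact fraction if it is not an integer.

Row minima: A → -11, B → -4, C → -14; maximin = -4.
Column maxima: X → 8, Y → 4; minimax = 4.
-4 ≠ 4, so there is no saddle point; optimal play is mixed.
C is strictly dominated by A, so Row never plays it.
On the remaining 2×2 (A, B vs X, Y):
Let Row play A with probability p. Expected payoff against X: 8p + (-4)(1−p) = 12p − 4; against Y: (-11)p + 4(1−p) = −15p + 4.
Setting these equal: 12p − 4 = −15p + 4 ⇒ 27p = 8 ⇒ p = 8/27, and the value is (12)·(8/27) − 4 = -4/9.
For Column: with q = P(X), equating A's and B's payoffs gives 19q − 11 = −8q + 4 ⇒ q = 5/9.

-4/9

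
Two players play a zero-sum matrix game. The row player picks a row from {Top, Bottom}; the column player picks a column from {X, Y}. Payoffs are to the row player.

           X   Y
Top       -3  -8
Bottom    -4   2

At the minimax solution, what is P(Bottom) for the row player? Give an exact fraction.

5/11

Row minima: Top → -8, Bottom → -4; maximin = -4.
Column maxima: X → -3, Y → 2; minimax = -3.
-4 ≠ -3, so there is no saddle point; optimal play is mixed.
Let the row player play Top with probability p. Expected payoff against X: (-3)p + (-4)(1−p) = p − 4; against Y: (-8)p + 2(1−p) = −10p + 2.
Setting these equal: p − 4 = −10p + 2 ⇒ 11p = 6 ⇒ p = 6/11, and the value is (1)·(6/11) − 4 = -38/11.
For the column player: with q = P(X), equating Top's and Bottom's payoffs gives 5q − 8 = −6q + 2 ⇒ q = 10/11.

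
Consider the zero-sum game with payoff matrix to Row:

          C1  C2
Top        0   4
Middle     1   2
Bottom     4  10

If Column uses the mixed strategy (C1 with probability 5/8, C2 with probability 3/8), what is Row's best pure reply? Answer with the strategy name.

Bottom

Expected payoff of Top: (5/8)·0 + (3/8)·4 = 3/2.
Expected payoff of Middle: (5/8)·1 + (3/8)·2 = 11/8.
Expected payoff of Bottom: (5/8)·4 + (3/8)·10 = 25/4.
The largest is 25/4, so Row's best response is Bottom.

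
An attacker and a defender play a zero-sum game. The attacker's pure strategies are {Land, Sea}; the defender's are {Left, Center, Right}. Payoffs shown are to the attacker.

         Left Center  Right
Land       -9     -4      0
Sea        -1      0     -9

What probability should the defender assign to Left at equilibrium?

9/17

Row minima: Land → -9, Sea → -9; maximin = -9.
Column maxima: Left → -1, Center → 0, Right → 0; minimax = -1.
-9 ≠ -1, so there is no saddle point; optimal play is mixed.
Center is strictly dominated by Left (it gives the attacker strictly more in every row), so the defender never plays it.
On the remaining 2×2 (Land, Sea vs Left, Right):
Let the attacker play Land with probability p. Expected payoff against Left: (-9)p + (-1)(1−p) = −8p − 1; against Right: 0p + (-9)(1−p) = 9p − 9.
Setting these equal: −8p − 1 = 9p − 9 ⇒ −17p = -8 ⇒ p = 8/17, and the value is (-8)·(8/17) − 1 = -81/17.
For the defender: with q = P(Left), equating Land's and Sea's payoffs gives −9q = 8q − 9 ⇒ q = 9/17.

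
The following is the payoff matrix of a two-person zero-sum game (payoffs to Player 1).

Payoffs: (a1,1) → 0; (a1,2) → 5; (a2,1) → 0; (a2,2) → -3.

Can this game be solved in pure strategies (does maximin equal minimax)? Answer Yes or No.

Yes

Row minima: a1 → 0, a2 → -3; maximin = 0.
Column maxima: 1 → 0, 2 → 5; minimax = 0.
maximin = minimax = 0, so a saddle point exists.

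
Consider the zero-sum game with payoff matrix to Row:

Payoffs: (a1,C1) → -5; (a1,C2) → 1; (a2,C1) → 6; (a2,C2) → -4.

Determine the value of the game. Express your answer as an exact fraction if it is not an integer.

-7/8

Row minima: a1 → -5, a2 → -4; maximin = -4.
Column maxima: C1 → 6, C2 → 1; minimax = 1.
-4 ≠ 1, so there is no saddle point; optimal play is mixed.
Let Row play a1 with probability p. Expected payoff against C1: (-5)p + 6(1−p) = −11p + 6; against C2: 1p + (-4)(1−p) = 5p − 4.
Setting these equal: −11p + 6 = 5p − 4 ⇒ −16p = -10 ⇒ p = 5/8, and the value is (-11)·(5/8) + 6 = -7/8.
For Column: with q = P(C1), equating a1's and a2's payoffs gives −6q + 1 = 10q − 4 ⇒ q = 5/16.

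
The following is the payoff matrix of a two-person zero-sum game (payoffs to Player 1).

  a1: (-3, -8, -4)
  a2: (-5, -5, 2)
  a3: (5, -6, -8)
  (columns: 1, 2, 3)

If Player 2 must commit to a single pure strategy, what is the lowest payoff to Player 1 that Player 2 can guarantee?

-5

Column maxima: 1 → 5, 2 → -5, 3 → 2.
The smallest of these is -5.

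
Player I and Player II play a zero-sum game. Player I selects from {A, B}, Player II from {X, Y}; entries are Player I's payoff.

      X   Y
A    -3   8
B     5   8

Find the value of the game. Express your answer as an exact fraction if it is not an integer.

5

Row minima: A → -3, B → 5; maximin = 5.
Column maxima: X → 5, Y → 8; minimax = 5.
Since maximin = minimax = 5, there is a saddle point and the value is 5.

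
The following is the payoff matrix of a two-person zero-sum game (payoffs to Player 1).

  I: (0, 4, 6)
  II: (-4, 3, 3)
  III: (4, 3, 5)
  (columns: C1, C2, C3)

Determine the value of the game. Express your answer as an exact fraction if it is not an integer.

16/5

Row minima: I → 0, II → -4, III → 3; maximin = 3.
Column maxima: C1 → 4, C2 → 4, C3 → 6; minimax = 4.
3 ≠ 4, so there is no saddle point; optimal play is mixed.
II is strictly dominated by I, so Player 1 never plays it.
C3 is strictly dominated by C1 (it gives Player 1 strictly more in every row), so Player 2 never plays it.
On the remaining 2×2 (I, III vs C1, C2):
Let Player 1 play I with probability p. Expected payoff against C1: 0p + 4(1−p) = −4p + 4; against C2: 4p + 3(1−p) = p + 3.
Setting these equal: −4p + 4 = p + 3 ⇒ −5p = -1 ⇒ p = 1/5, and the value is (-4)·(1/5) + 4 = 16/5.
For Player 2: with q = P(C1), equating I's and III's payoffs gives −4q + 4 = q + 3 ⇒ q = 1/5.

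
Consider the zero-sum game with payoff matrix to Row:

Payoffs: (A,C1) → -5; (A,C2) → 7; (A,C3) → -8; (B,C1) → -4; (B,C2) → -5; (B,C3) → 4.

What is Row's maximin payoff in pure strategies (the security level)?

Row minima: A → -8, B → -5.
The best of these is -5.

-5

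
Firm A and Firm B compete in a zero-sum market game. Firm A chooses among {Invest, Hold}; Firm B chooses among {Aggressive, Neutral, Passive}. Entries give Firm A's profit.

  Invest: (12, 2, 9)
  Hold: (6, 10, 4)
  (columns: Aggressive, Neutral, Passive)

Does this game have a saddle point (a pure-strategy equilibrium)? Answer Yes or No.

No

Row minima: Invest → 2, Hold → 4; maximin = 4.
Column maxima: Aggressive → 12, Neutral → 10, Passive → 9; minimax = 9.
4 ≠ 9, so no pure-strategy equilibrium exists.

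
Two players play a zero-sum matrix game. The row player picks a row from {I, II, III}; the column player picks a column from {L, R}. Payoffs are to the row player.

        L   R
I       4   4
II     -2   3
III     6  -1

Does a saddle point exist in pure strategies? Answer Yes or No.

Row minima: I → 4, II → -2, III → -1; maximin = 4.
Column maxima: L → 6, R → 4; minimax = 4.
maximin = minimax = 4, so a saddle point exists.

Yes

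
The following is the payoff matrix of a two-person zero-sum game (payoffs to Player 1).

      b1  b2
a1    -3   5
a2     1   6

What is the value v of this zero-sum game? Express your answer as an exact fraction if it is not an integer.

Row minima: a1 → -3, a2 → 1; maximin = 1.
Column maxima: b1 → 1, b2 → 6; minimax = 1.
Since maximin = minimax = 1, there is a saddle point and the value is 1.

1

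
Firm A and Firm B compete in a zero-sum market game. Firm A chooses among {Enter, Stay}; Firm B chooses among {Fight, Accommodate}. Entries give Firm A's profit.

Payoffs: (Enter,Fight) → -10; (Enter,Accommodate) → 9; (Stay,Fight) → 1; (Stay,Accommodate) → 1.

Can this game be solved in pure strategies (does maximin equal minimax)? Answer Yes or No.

Row minima: Enter → -10, Stay → 1; maximin = 1.
Column maxima: Fight → 1, Accommodate → 9; minimax = 1.
maximin = minimax = 1, so a saddle point exists.

Yes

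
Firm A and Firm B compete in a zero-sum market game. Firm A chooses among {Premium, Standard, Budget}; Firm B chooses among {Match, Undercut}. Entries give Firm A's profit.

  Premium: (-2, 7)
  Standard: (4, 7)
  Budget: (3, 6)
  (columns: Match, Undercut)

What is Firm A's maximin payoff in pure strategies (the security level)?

4

Row minima: Premium → -2, Standard → 4, Budget → 3.
The best of these is 4.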